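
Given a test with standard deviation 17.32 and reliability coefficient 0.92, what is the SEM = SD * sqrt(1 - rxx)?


SEM = SD * sqrt(1 - rxx)
SEM = 17.32 * sqrt(1 - 0.92)
SEM = 17.32 * sqrt(0.08) = 17.32 * 0.282843
SEM = 4.8988

4.8988


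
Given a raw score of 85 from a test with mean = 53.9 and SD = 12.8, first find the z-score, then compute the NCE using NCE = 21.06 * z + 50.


z = (X - mean) / SD = (85 - 53.9) / 12.8
z = 31.1 / 12.8
z = 2.4297
NCE = NCE = 21.06z + 50
Carry z at full precision (z = 31.1 / 12.8) into the conversion:
NCE = 21.06 * (31.1 / 12.8) + 50 = 654.966 / 12.8 + 50
NCE = 51.1692 + 50
NCE = 101.1692

101.1692


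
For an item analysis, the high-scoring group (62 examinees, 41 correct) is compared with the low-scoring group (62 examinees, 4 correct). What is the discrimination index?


p_upper = 41/62 = 0.6613
p_lower = 4/62 = 0.0645
D = 0.6613 - 0.0645 = 0.5968

0.5968


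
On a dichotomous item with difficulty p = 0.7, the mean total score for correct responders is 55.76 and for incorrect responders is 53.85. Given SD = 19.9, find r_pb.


q = 1 - p = 0.3
rpb = ((M1 - M0) / SD) * sqrt(p * q)
rpb = ((55.76 - 53.85) / 19.9) * sqrt(0.7 * 0.3)
rpb = 0.044

0.044


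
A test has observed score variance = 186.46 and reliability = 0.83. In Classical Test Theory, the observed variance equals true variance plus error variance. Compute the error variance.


var_true = rxx * var_obs = 0.83 * 186.46 = 154.7618
var_error = var_obs - var_true
var_error = 186.46 - 154.7618
var_error = 31.6982

31.6982


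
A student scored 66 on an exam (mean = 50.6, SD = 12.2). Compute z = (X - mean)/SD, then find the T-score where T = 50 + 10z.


z = (X - mean) / SD = (66 - 50.6) / 12.2
z = 15.4 / 12.2
z = 1.2623
T-score = T = 50 + 10z
Carry z at full precision (z = 15.4 / 12.2) into the conversion:
T-score = 50 + 10 * (15.4 / 12.2) = 50 + 154 / 12.2
T-score = 50 + 12.623
T-score = 62.623

62.623


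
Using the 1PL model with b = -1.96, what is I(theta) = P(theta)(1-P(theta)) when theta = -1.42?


P = 1/(1+exp(-(-1.42--1.96))) = 0.6318
I = P*(1-P) = 0.6318 * 0.3682
I = 0.2326

0.2326


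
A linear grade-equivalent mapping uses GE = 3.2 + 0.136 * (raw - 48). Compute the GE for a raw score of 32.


raw - median = 32 - 48 = -16
slope * diff = 0.136 * -16 = -2.176
GE = 3.2 + -2.176
GE = 1.024

1.024


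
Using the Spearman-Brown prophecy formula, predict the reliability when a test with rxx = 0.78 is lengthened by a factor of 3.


r_new = (n * rxx) / (1 + (n-1) * rxx)
r_new = (3 * 0.78) / (1 + 2 * 0.78)
r_new = 2.34 / 2.56
r_new = 0.9141

0.9141


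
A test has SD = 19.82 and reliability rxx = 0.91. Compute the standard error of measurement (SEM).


SEM = SD * sqrt(1 - rxx)
SEM = 19.82 * sqrt(1 - 0.91)
SEM = 19.82 * sqrt(0.09) = 19.82 * 0.3
SEM = 5.946

5.946


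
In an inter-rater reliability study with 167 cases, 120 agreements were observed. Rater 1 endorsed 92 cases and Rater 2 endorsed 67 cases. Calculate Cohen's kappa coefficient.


P_o = 120/167 = 0.718563
P_e = (92*67 + 75*100) / 27889 = 0.489942
kappa = (P_o - P_e) / (1 - P_e)
kappa = (0.718563 - 0.489942) / (1 - 0.489942)
kappa = 0.4482

0.4482


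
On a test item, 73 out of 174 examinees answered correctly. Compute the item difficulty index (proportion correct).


Item difficulty p = number correct / total examinees
p = 73 / 174
p = 0.4195

0.4195


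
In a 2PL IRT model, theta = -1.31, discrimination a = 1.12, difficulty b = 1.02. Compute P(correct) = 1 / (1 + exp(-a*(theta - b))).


a*(theta - b) = 1.12 * (-1.31 - 1.02) = -2.6096
exp(--2.6096) = 13.5936
P = 1 / (1 + 13.5936)
P = 0.0685

0.0685


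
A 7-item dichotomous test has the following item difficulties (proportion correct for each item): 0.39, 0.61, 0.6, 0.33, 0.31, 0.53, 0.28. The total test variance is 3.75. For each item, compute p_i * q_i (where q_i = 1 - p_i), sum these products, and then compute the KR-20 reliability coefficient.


For each item, compute p_i * q_i:
  Item 1: 0.39 * 0.61 = 0.2379
  Item 2: 0.61 * 0.39 = 0.2379
  Item 3: 0.6 * 0.4 = 0.24
  Item 4: 0.33 * 0.67 = 0.2211
  Item 5: 0.31 * 0.69 = 0.2139
  Item 6: 0.53 * 0.47 = 0.2491
  Item 7: 0.28 * 0.72 = 0.2016
Sum(p_i * q_i) = 0.2379 + 0.2379 + 0.24 + 0.2211 + 0.2139 + 0.2491 + 0.2016 = 1.6015
KR-20 = (k/(k-1)) * (1 - Sum(p_i*q_i) / Var_total)
= (7/6) * (1 - 1.6015/3.75)
= 1.1667 * 0.5729
KR-20 = 0.6684

0.6684


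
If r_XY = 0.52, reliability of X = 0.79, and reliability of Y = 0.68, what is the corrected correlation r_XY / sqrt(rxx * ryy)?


r_corrected = rxy / sqrt(rxx * ryy)
= 0.52 / sqrt(0.79 * 0.68)
= 0.52 / sqrt(0.5372)
= 0.52 / 0.732939
r_corrected = 0.7095

0.7095


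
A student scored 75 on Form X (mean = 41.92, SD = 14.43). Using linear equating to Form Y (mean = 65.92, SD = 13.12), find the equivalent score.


slope = SD_Y / SD_X = 13.12 / 14.43 ~ 0.9092
intercept = mean_Y - slope * mean_X = 65.92 - (13.12 / 14.43) * 41.92 ~ 27.8056
Y = slope * X + intercept. To avoid rounding drift from the rounded slope/intercept, evaluate the equivalent form Y = mean_Y + SD_Y * (X - mean_X) / SD_X at full precision:
Y = 65.92 + 13.12 * (75 - 41.92) / 14.43
Y = 65.92 + 13.12 * 33.08 / 14.43
Y = 65.92 + 434.0096 / 14.43
Y = 65.92 + 30.0769
Y = 95.9969

95.9969


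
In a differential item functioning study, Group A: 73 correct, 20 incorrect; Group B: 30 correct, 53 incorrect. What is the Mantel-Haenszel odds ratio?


Odds_A = 73/20 = 3.65
Odds_B = 30/53 = 0.566
OR = Odds_A / Odds_B = 3.65 / 0.566
Exactly, OR = (73 * 53) / (20 * 30) = 3869 / 600
OR = 6.4483

6.4483


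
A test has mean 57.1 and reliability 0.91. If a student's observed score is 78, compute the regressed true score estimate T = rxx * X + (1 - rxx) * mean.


T_est = rxx * X + (1 - rxx) * mean
T_est = 0.91 * 78 + 0.09 * 57.1
T_est = 70.98 + 5.139
T_est = 76.119

76.119


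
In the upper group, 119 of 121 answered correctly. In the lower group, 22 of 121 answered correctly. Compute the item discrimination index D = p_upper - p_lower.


p_upper = 119/121 = 0.9835
p_lower = 22/121 = 0.1818
D = 0.9835 - 0.1818 = 0.8017

0.8017


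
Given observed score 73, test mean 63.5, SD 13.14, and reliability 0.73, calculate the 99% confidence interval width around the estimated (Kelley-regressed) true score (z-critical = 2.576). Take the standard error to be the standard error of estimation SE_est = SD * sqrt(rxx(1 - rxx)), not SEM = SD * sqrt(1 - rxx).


True score estimate = 0.73*73 + 0.27*63.5 = 70.435
SE_est = SD * sqrt(rxx * (1 - rxx)) = 13.14 * sqrt(0.73 * 0.27) = 13.14 * sqrt(0.1971) = 5.833627
CI = T_est +/- z * SE_est, so width = 2 * z * SE_est = 2 * 2.576 * 5.833627
Width = 30.0548

30.0548


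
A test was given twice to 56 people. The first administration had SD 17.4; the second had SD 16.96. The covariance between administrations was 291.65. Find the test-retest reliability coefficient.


r = cov(X,Y) / (SD_X * SD_Y)
r = 291.65 / (17.4 * 16.96)
r = 291.65 / 295.104
r = 0.9883

0.9883


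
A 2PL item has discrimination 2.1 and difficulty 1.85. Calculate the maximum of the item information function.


For 2PL, max info at theta = b = 1.85
I_max = a^2 / 4 = 2.1^2 / 4
= 4.41 / 4
I_max = 1.1025

1.1025


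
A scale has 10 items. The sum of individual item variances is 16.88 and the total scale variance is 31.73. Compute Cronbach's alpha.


alpha = (k/(k-1)) * (1 - sum(si^2)/s_total^2)
= (10/9) * (1 - 16.88/31.73)
alpha = 0.52

0.52


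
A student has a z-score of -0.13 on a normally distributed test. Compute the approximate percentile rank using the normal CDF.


CDF(z) = 0.5 * (1 + erf(z/sqrt(2)))
erf(-0.0919) = -0.1034
CDF = 0.4483
Percentile rank = 0.4483 * 100 = 44.83

44.83


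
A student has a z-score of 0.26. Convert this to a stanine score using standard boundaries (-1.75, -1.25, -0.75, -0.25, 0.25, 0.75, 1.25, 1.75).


Stanine boundaries: [-1.75, -1.25, -0.75, -0.25, 0.25, 0.75, 1.25, 1.75]
z = 0.26
Check each boundary:
  z >= -1.75 -> could be stanine 2
  z >= -1.25 -> could be stanine 3
  z >= -0.75 -> could be stanine 4
  z >= -0.25 -> could be stanine 5
  z >= 0.25 -> could be stanine 6
  z < 0.75
  z < 1.25
  z < 1.75
Highest qualifying boundary gives stanine = 6

6


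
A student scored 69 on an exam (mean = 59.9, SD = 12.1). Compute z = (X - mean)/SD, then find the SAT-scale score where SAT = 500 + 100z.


z = (X - mean) / SD = (69 - 59.9) / 12.1
z = 9.1 / 12.1
z = 0.7521
SAT-scale = SAT = 500 + 100z
Carry z at full precision (z = 9.1 / 12.1) into the conversion:
SAT-scale = 500 + 100 * (9.1 / 12.1) = 500 + 910 / 12.1
SAT-scale = 500 + 75.2066
SAT-scale = 575.2066

575.2066


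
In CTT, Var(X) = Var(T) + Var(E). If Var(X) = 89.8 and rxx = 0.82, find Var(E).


var_true = rxx * var_obs = 0.82 * 89.8 = 73.636
var_error = var_obs - var_true
var_error = 89.8 - 73.636
var_error = 16.164

16.164


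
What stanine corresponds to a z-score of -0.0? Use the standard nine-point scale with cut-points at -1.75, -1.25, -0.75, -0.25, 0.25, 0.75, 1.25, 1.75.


Stanine boundaries: [-1.75, -1.25, -0.75, -0.25, 0.25, 0.75, 1.25, 1.75]
z = -0.0
Check each boundary:
  z >= -1.75 -> could be stanine 2
  z >= -1.25 -> could be stanine 3
  z >= -0.75 -> could be stanine 4
  z >= -0.25 -> could be stanine 5
  z < 0.25
  z < 0.75
  z < 1.25
  z < 1.75
Highest qualifying boundary gives stanine = 5

5


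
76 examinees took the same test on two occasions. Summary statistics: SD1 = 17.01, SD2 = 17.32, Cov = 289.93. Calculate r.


r = cov(X,Y) / (SD_X * SD_Y)
r = 289.93 / (17.01 * 17.32)
r = 289.93 / 294.6132
r = 0.9841

0.9841


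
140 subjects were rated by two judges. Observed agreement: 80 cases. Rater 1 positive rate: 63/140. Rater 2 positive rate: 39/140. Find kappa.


P_o = 80/140 = 0.571429
P_e = (63*39 + 77*101) / 19600 = 0.522143
kappa = (P_o - P_e) / (1 - P_e)
kappa = (0.571429 - 0.522143) / (1 - 0.522143)
kappa = 0.1031

0.1031


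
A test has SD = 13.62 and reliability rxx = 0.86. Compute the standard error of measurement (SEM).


SEM = SD * sqrt(1 - rxx)
SEM = 13.62 * sqrt(1 - 0.86)
SEM = 13.62 * sqrt(0.14) = 13.62 * 0.374166
SEM = 5.0961

5.0961


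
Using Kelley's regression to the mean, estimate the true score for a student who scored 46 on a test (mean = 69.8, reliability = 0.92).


T_est = rxx * X + (1 - rxx) * mean
T_est = 0.92 * 46 + 0.08 * 69.8
T_est = 42.32 + 5.584
T_est = 47.904

47.904


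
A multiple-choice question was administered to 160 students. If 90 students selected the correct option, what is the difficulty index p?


Item difficulty p = number correct / total examinees
p = 90 / 160
p = 0.5625

0.5625


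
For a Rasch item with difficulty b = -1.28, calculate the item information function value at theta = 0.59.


P = 1/(1+exp(-(0.59--1.28))) = 0.8665
I = P*(1-P) = 0.8665 * 0.1335
I = 0.1157

0.1157


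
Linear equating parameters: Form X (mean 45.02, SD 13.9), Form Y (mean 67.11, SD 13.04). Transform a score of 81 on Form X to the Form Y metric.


slope = SD_Y / SD_X = 13.04 / 13.9 ~ 0.9381
intercept = mean_Y - slope * mean_X = 67.11 - (13.04 / 13.9) * 45.02 ~ 24.8754
Y = slope * X + intercept. To avoid rounding drift from the rounded slope/intercept, evaluate the equivalent form Y = mean_Y + SD_Y * (X - mean_X) / SD_X at full precision:
Y = 67.11 + 13.04 * (81 - 45.02) / 13.9
Y = 67.11 + 13.04 * 35.98 / 13.9
Y = 67.11 + 469.1792 / 13.9
Y = 67.11 + 33.7539
Y = 100.8639

100.8639


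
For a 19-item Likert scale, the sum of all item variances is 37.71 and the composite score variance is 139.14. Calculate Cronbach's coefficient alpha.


alpha = (k/(k-1)) * (1 - sum(si^2)/s_total^2)
= (19/18) * (1 - 37.71/139.14)
alpha = 0.7695

0.7695


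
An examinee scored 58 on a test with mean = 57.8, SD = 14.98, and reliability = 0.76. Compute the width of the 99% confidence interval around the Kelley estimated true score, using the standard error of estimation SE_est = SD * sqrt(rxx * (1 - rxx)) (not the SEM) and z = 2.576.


True score estimate = 0.76*58 + 0.24*57.8 = 57.952
SE_est = SD * sqrt(rxx * (1 - rxx)) = 14.98 * sqrt(0.76 * 0.24) = 14.98 * sqrt(0.1824) = 6.397705
CI = T_est +/- z * SE_est, so width = 2 * z * SE_est = 2 * 2.576 * 6.397705
Width = 32.961

32.961


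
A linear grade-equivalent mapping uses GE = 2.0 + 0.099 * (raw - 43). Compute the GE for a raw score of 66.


raw - median = 66 - 43 = 23
slope * diff = 0.099 * 23 = 2.277
GE = 2.0 + 2.277
GE = 4.277

4.277


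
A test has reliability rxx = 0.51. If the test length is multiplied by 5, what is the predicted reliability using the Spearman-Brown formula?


r_new = (n * rxx) / (1 + (n-1) * rxx)
r_new = (5 * 0.51) / (1 + 4 * 0.51)
r_new = 2.55 / 3.04
r_new = 0.8388

0.8388


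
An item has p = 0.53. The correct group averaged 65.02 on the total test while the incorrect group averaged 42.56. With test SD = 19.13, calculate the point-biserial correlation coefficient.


q = 1 - p = 0.47
rpb = ((M1 - M0) / SD) * sqrt(p * q)
rpb = ((65.02 - 42.56) / 19.13) * sqrt(0.53 * 0.47)
rpb = 0.586

0.586


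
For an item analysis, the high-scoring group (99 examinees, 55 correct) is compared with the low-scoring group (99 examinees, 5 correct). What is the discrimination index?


p_upper = 55/99 = 0.5556
p_lower = 5/99 = 0.0505
D = 0.5556 - 0.0505 = 0.5051

0.5051


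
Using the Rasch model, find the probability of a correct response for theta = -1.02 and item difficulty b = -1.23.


theta - b = -1.02 - -1.23 = 0.21
exp(-(theta - b)) = exp(-0.21) = 0.8106
P = 1 / (1 + 0.8106)
P = 0.5523

0.5523


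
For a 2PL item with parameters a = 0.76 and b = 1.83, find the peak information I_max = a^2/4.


For 2PL, max info at theta = b = 1.83
I_max = a^2 / 4 = 0.76^2 / 4
= 0.5776 / 4
I_max = 0.1444

0.1444


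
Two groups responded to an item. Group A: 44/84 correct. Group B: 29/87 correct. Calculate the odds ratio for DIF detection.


Odds_A = 44/40 = 1.1
Odds_B = 29/58 = 0.5
OR = Odds_A / Odds_B = 1.1 / 0.5
Exactly, OR = (44 * 58) / (40 * 29) = 2552 / 1160
OR = 2.2

2.2


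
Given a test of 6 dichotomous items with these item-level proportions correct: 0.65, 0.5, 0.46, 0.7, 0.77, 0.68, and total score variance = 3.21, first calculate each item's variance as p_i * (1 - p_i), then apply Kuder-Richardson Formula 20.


For each item, compute p_i * q_i:
  Item 1: 0.65 * 0.35 = 0.2275
  Item 2: 0.5 * 0.5 = 0.25
  Item 3: 0.46 * 0.54 = 0.2484
  Item 4: 0.7 * 0.3 = 0.21
  Item 5: 0.77 * 0.23 = 0.1771
  Item 6: 0.68 * 0.32 = 0.2176
Sum(p_i * q_i) = 0.2275 + 0.25 + 0.2484 + 0.21 + 0.1771 + 0.2176 = 1.3306
KR-20 = (k/(k-1)) * (1 - Sum(p_i*q_i) / Var_total)
= (6/5) * (1 - 1.3306/3.21)
= 1.2 * 0.5855
KR-20 = 0.7026

0.7026


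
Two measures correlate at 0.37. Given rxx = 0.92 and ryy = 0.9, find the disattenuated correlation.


r_corrected = rxy / sqrt(rxx * ryy)
= 0.37 / sqrt(0.92 * 0.9)
= 0.37 / sqrt(0.828)
= 0.37 / 0.909945
r_corrected = 0.4066

0.4066


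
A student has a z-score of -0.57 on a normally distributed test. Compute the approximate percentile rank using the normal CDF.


CDF(z) = 0.5 * (1 + erf(z/sqrt(2)))
erf(-0.4031) = -0.4313
CDF = 0.2843
Percentile rank = 0.2843 * 100 = 28.43

28.43


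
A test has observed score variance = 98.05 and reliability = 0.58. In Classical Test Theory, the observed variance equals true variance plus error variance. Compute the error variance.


var_true = rxx * var_obs = 0.58 * 98.05 = 56.869
var_error = var_obs - var_true
var_error = 98.05 - 56.869
var_error = 41.181

41.181


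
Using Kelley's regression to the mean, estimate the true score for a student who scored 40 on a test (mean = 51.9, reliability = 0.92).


T_est = rxx * X + (1 - rxx) * mean
T_est = 0.92 * 40 + 0.08 * 51.9
T_est = 36.8 + 4.152
T_est = 40.952

40.952


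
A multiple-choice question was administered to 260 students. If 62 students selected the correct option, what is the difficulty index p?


Item difficulty p = number correct / total examinees
p = 62 / 260
p = 0.2385

0.2385


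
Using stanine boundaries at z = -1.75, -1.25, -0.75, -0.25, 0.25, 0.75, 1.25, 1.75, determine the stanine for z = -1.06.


Stanine boundaries: [-1.75, -1.25, -0.75, -0.25, 0.25, 0.75, 1.25, 1.75]
z = -1.06
Check each boundary:
  z >= -1.75 -> could be stanine 2
  z >= -1.25 -> could be stanine 3
  z < -0.75
  z < -0.25
  z < 0.25
  z < 0.75
  z < 1.25
  z < 1.75
Highest qualifying boundary gives stanine = 3

3


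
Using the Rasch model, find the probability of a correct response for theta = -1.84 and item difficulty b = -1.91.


theta - b = -1.84 - -1.91 = 0.07
exp(-(theta - b)) = exp(-0.07) = 0.9324
P = 1 / (1 + 0.9324)
P = 0.5175

0.5175


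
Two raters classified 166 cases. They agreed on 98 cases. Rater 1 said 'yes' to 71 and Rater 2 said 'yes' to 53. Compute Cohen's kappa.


P_o = 98/166 = 0.590361
P_e = (71*53 + 95*113) / 27556 = 0.526129
kappa = (P_o - P_e) / (1 - P_e)
kappa = (0.590361 - 0.526129) / (1 - 0.526129)
kappa = 0.1355

0.1355


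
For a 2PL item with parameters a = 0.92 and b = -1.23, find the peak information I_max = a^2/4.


For 2PL, max info at theta = b = -1.23
I_max = a^2 / 4 = 0.92^2 / 4
= 0.8464 / 4
I_max = 0.2116

0.2116


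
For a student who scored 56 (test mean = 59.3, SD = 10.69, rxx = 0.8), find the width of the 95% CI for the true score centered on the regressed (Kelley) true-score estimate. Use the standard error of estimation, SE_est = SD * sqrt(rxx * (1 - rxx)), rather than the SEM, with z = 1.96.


True score estimate = 0.8*56 + 0.2*59.3 = 56.66
SE_est = SD * sqrt(rxx * (1 - rxx)) = 10.69 * sqrt(0.8 * 0.2) = 10.69 * sqrt(0.16) = 4.276
CI = T_est +/- z * SE_est, so width = 2 * z * SE_est = 2 * 1.96 * 4.276
Width = 16.7619

16.7619


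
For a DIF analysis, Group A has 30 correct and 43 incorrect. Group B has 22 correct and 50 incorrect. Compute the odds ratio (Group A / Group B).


Odds_A = 30/43 = 0.6977
Odds_B = 22/50 = 0.44
OR = Odds_A / Odds_B = 0.6977 / 0.44
Exactly, OR = (30 * 50) / (43 * 22) = 1500 / 946
OR = 1.5856

1.5856


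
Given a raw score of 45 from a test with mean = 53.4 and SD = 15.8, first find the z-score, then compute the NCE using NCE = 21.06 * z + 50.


z = (X - mean) / SD = (45 - 53.4) / 15.8
z = -8.4 / 15.8
z = -0.5316
NCE = NCE = 21.06z + 50
Carry z at full precision (z = -8.4 / 15.8) into the conversion:
NCE = 21.06 * (-8.4 / 15.8) + 50 = -176.904 / 15.8 + 50
NCE = -11.1965 + 50
NCE = 38.8035

38.8035


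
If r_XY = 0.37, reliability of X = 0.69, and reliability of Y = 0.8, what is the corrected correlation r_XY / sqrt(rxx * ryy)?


r_corrected = rxy / sqrt(rxx * ryy)
= 0.37 / sqrt(0.69 * 0.8)
= 0.37 / sqrt(0.552)
= 0.37 / 0.742967
r_corrected = 0.498

0.498


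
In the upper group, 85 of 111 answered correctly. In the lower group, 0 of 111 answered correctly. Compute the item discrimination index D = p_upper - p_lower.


p_upper = 85/111 = 0.7658
p_lower = 0/111 = 0.0
D = 0.7658 - 0.0 = 0.7658

0.7658


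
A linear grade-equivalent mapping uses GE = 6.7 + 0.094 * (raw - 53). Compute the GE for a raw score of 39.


raw - median = 39 - 53 = -14
slope * diff = 0.094 * -14 = -1.316
GE = 6.7 + -1.316
GE = 5.384

5.384


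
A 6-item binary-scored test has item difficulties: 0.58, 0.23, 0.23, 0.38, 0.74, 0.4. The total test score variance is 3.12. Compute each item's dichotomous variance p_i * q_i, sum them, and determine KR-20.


For each item, compute p_i * q_i:
  Item 1: 0.58 * 0.42 = 0.2436
  Item 2: 0.23 * 0.77 = 0.1771
  Item 3: 0.23 * 0.77 = 0.1771
  Item 4: 0.38 * 0.62 = 0.2356
  Item 5: 0.74 * 0.26 = 0.1924
  Item 6: 0.4 * 0.6 = 0.24
Sum(p_i * q_i) = 0.2436 + 0.1771 + 0.1771 + 0.2356 + 0.1924 + 0.24 = 1.2658
KR-20 = (k/(k-1)) * (1 - Sum(p_i*q_i) / Var_total)
= (6/5) * (1 - 1.2658/3.12)
= 1.2 * 0.5943
KR-20 = 0.7132

0.7132


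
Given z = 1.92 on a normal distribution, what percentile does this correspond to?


CDF(z) = 0.5 * (1 + erf(z/sqrt(2)))
erf(1.3576) = 0.9451
CDF = 0.9726
Percentile rank = 0.9726 * 100 = 97.26

97.26


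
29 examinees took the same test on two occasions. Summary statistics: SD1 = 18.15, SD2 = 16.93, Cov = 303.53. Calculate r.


r = cov(X,Y) / (SD_X * SD_Y)
r = 303.53 / (18.15 * 16.93)
r = 303.53 / 307.2795
r = 0.9878

0.9878


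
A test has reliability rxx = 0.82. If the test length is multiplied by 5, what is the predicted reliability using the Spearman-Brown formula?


r_new = (n * rxx) / (1 + (n-1) * rxx)
r_new = (5 * 0.82) / (1 + 4 * 0.82)
r_new = 4.1 / 4.28
r_new = 0.9579

0.9579


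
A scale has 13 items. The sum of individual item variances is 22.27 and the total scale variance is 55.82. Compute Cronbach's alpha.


alpha = (k/(k-1)) * (1 - sum(si^2)/s_total^2)
= (13/12) * (1 - 22.27/55.82)
alpha = 0.6511

0.6511


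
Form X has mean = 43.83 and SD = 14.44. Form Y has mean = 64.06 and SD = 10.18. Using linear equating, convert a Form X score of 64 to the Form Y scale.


slope = SD_Y / SD_X = 10.18 / 14.44 ~ 0.705
intercept = mean_Y - slope * mean_X = 64.06 - (10.18 / 14.44) * 43.83 ~ 33.1605
Y = slope * X + intercept. To avoid rounding drift from the rounded slope/intercept, evaluate the equivalent form Y = mean_Y + SD_Y * (X - mean_X) / SD_X at full precision:
Y = 64.06 + 10.18 * (64 - 43.83) / 14.44
Y = 64.06 + 10.18 * 20.17 / 14.44
Y = 64.06 + 205.3306 / 14.44
Y = 64.06 + 14.2196
Y = 78.2796

78.2796


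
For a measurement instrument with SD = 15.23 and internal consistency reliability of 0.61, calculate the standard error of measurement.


SEM = SD * sqrt(1 - rxx)
SEM = 15.23 * sqrt(1 - 0.61)
SEM = 15.23 * sqrt(0.39) = 15.23 * 0.6245
SEM = 9.5111

9.5111


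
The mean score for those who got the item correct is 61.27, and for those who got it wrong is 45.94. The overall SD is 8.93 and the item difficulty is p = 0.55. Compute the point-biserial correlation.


q = 1 - p = 0.45
rpb = ((M1 - M0) / SD) * sqrt(p * q)
rpb = ((61.27 - 45.94) / 8.93) * sqrt(0.55 * 0.45)
rpb = 0.854

0.854


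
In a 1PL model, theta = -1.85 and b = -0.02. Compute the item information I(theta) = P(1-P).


P = 1/(1+exp(-(-1.85--0.02))) = 0.1382
I = P*(1-P) = 0.1382 * 0.8618
I = 0.1191

0.1191


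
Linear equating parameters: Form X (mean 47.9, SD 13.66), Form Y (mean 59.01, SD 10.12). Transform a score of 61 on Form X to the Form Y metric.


slope = SD_Y / SD_X = 10.12 / 13.66 ~ 0.7408
intercept = mean_Y - slope * mean_X = 59.01 - (10.12 / 13.66) * 47.9 ~ 23.5233
Y = slope * X + intercept. To avoid rounding drift from the rounded slope/intercept, evaluate the equivalent form Y = mean_Y + SD_Y * (X - mean_X) / SD_X at full precision:
Y = 59.01 + 10.12 * (61 - 47.9) / 13.66
Y = 59.01 + 10.12 * 13.1 / 13.66
Y = 59.01 + 132.572 / 13.66
Y = 59.01 + 9.7051
Y = 68.7151

68.7151


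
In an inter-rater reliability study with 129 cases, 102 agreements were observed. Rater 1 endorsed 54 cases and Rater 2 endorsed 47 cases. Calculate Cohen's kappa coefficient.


P_o = 102/129 = 0.790698
P_e = (54*47 + 75*82) / 16641 = 0.522084
kappa = (P_o - P_e) / (1 - P_e)
kappa = (0.790698 - 0.522084) / (1 - 0.522084)
kappa = 0.5621

0.5621


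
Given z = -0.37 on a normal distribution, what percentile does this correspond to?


CDF(z) = 0.5 * (1 + erf(z/sqrt(2)))
erf(-0.2616) = -0.2886
CDF = 0.3557
Percentile rank = 0.3557 * 100 = 35.57

35.57


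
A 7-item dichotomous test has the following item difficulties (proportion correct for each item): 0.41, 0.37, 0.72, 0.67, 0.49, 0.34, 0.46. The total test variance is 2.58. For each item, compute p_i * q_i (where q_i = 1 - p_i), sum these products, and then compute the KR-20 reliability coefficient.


For each item, compute p_i * q_i:
  Item 1: 0.41 * 0.59 = 0.2419
  Item 2: 0.37 * 0.63 = 0.2331
  Item 3: 0.72 * 0.28 = 0.2016
  Item 4: 0.67 * 0.33 = 0.2211
  Item 5: 0.49 * 0.51 = 0.2499
  Item 6: 0.34 * 0.66 = 0.2244
  Item 7: 0.46 * 0.54 = 0.2484
Sum(p_i * q_i) = 0.2419 + 0.2331 + 0.2016 + 0.2211 + 0.2499 + 0.2244 + 0.2484 = 1.6204
KR-20 = (k/(k-1)) * (1 - Sum(p_i*q_i) / Var_total)
= (7/6) * (1 - 1.6204/2.58)
= 1.1667 * 0.3719
KR-20 = 0.4339

0.4339


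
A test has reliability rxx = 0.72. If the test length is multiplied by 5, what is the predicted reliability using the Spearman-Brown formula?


r_new = (n * rxx) / (1 + (n-1) * rxx)
r_new = (5 * 0.72) / (1 + 4 * 0.72)
r_new = 3.6 / 3.88
r_new = 0.9278

0.9278


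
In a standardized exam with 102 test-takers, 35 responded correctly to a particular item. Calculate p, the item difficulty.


Item difficulty p = number correct / total examinees
p = 35 / 102
p = 0.3431

0.3431


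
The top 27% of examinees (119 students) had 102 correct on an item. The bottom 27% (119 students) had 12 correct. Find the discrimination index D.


p_upper = 102/119 = 0.8571
p_lower = 12/119 = 0.1008
D = 0.8571 - 0.1008 = 0.7563

0.7563


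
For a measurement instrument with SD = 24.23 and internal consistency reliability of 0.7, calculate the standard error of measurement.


SEM = SD * sqrt(1 - rxx)
SEM = 24.23 * sqrt(1 - 0.7)
SEM = 24.23 * sqrt(0.3) = 24.23 * 0.547723
SEM = 13.2713

13.2713


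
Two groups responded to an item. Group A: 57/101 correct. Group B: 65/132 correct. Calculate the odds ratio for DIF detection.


Odds_A = 57/44 = 1.2955
Odds_B = 65/67 = 0.9701
OR = Odds_A / Odds_B = 1.2955 / 0.9701
Exactly, OR = (57 * 67) / (44 * 65) = 3819 / 2860
OR = 1.3353

1.3353


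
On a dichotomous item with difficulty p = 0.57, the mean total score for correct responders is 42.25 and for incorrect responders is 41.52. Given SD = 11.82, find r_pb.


q = 1 - p = 0.43
rpb = ((M1 - M0) / SD) * sqrt(p * q)
rpb = ((42.25 - 41.52) / 11.82) * sqrt(0.57 * 0.43)
rpb = 0.0306

0.0306


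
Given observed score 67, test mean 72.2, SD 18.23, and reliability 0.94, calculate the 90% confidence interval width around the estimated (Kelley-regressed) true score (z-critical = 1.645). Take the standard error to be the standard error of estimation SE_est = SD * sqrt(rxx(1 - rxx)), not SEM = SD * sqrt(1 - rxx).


True score estimate = 0.94*67 + 0.06*72.2 = 67.312
SE_est = SD * sqrt(rxx * (1 - rxx)) = 18.23 * sqrt(0.94 * 0.06) = 18.23 * sqrt(0.0564) = 4.329385
CI = T_est +/- z * SE_est, so width = 2 * z * SE_est = 2 * 1.645 * 4.329385
Width = 14.2437

14.2437


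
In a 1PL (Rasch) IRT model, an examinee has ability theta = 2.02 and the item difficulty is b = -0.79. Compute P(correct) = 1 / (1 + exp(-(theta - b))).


theta - b = 2.02 - -0.79 = 2.81
exp(-(theta - b)) = exp(-2.81) = 0.0602
P = 1 / (1 + 0.0602)
P = 0.9432

0.9432


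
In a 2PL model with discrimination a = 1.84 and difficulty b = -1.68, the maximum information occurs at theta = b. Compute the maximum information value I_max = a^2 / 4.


For 2PL, max info at theta = b = -1.68
I_max = a^2 / 4 = 1.84^2 / 4
= 3.3856 / 4
I_max = 0.8464

0.8464


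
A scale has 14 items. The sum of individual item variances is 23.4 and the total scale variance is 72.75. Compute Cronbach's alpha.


alpha = (k/(k-1)) * (1 - sum(si^2)/s_total^2)
= (14/13) * (1 - 23.4/72.75)
alpha = 0.7305

0.7305


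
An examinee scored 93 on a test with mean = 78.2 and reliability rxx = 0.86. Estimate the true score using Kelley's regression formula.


T_est = rxx * X + (1 - rxx) * mean
T_est = 0.86 * 93 + 0.14 * 78.2
T_est = 79.98 + 10.948
T_est = 90.928

90.928


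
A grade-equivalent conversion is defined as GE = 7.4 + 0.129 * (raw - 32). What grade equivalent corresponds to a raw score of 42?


raw - median = 42 - 32 = 10
slope * diff = 0.129 * 10 = 1.29
GE = 7.4 + 1.29
GE = 8.69

8.69


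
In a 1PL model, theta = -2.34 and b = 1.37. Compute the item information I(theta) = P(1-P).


P = 1/(1+exp(-(-2.34-1.37))) = 0.0239
I = P*(1-P) = 0.0239 * 0.9761
I = 0.0233

0.0233


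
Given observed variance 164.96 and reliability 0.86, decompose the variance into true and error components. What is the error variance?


var_true = rxx * var_obs = 0.86 * 164.96 = 141.8656
var_error = var_obs - var_true
var_error = 164.96 - 141.8656
var_error = 23.0944

23.0944


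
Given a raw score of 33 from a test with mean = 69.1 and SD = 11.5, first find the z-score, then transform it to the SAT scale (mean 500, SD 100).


z = (X - mean) / SD = (33 - 69.1) / 11.5
z = -36.1 / 11.5
z = -3.1391
SAT-scale = SAT = 500 + 100z
Carry z at full precision (z = -36.1 / 11.5) into the conversion:
SAT-scale = 500 + 100 * (-36.1 / 11.5) = 500 + -3610 / 11.5
SAT-scale = 500 + -313.913
SAT-scale = 186.087

186.087


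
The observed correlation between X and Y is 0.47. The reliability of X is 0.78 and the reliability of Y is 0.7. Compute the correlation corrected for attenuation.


r_corrected = rxy / sqrt(rxx * ryy)
= 0.47 / sqrt(0.78 * 0.7)
= 0.47 / sqrt(0.546)
= 0.47 / 0.738918
r_corrected = 0.6361

0.6361


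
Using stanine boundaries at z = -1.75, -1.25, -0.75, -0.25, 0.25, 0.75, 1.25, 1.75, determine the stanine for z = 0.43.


Stanine boundaries: [-1.75, -1.25, -0.75, -0.25, 0.25, 0.75, 1.25, 1.75]
z = 0.43
Check each boundary:
  z >= -1.75 -> could be stanine 2
  z >= -1.25 -> could be stanine 3
  z >= -0.75 -> could be stanine 4
  z >= -0.25 -> could be stanine 5
  z >= 0.25 -> could be stanine 6
  z < 0.75
  z < 1.25
  z < 1.75
Highest qualifying boundary gives stanine = 6

6


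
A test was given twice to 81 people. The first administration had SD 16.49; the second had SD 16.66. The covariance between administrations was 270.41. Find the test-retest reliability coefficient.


r = cov(X,Y) / (SD_X * SD_Y)
r = 270.41 / (16.49 * 16.66)
r = 270.41 / 274.7234
r = 0.9843

0.9843


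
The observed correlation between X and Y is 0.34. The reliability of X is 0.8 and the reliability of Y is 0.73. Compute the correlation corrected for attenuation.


r_corrected = rxy / sqrt(rxx * ryy)
= 0.34 / sqrt(0.8 * 0.73)
= 0.34 / sqrt(0.584)
= 0.34 / 0.764199
r_corrected = 0.4449

0.4449


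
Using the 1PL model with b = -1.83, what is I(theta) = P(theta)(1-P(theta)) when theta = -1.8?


P = 1/(1+exp(-(-1.8--1.83))) = 0.5075
I = P*(1-P) = 0.5075 * 0.4925
I = 0.2499

0.2499


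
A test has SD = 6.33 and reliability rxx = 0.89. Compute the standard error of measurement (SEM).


SEM = SD * sqrt(1 - rxx)
SEM = 6.33 * sqrt(1 - 0.89)
SEM = 6.33 * sqrt(0.11) = 6.33 * 0.331662
SEM = 2.0994

2.0994


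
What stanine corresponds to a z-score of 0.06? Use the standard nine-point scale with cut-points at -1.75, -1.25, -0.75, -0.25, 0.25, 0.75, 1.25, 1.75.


Stanine boundaries: [-1.75, -1.25, -0.75, -0.25, 0.25, 0.75, 1.25, 1.75]
z = 0.06
Check each boundary:
  z >= -1.75 -> could be stanine 2
  z >= -1.25 -> could be stanine 3
  z >= -0.75 -> could be stanine 4
  z >= -0.25 -> could be stanine 5
  z < 0.25
  z < 0.75
  z < 1.25
  z < 1.75
Highest qualifying boundary gives stanine = 5

5


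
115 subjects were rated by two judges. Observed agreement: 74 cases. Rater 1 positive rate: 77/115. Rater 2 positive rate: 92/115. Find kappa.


P_o = 74/115 = 0.643478
P_e = (77*92 + 38*23) / 13225 = 0.601739
kappa = (P_o - P_e) / (1 - P_e)
kappa = (0.643478 - 0.601739) / (1 - 0.601739)
kappa = 0.1048

0.1048


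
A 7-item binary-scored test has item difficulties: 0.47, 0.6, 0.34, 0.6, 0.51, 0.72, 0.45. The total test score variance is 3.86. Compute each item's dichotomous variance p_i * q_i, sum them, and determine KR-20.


For each item, compute p_i * q_i:
  Item 1: 0.47 * 0.53 = 0.2491
  Item 2: 0.6 * 0.4 = 0.24
  Item 3: 0.34 * 0.66 = 0.2244
  Item 4: 0.6 * 0.4 = 0.24
  Item 5: 0.51 * 0.49 = 0.2499
  Item 6: 0.72 * 0.28 = 0.2016
  Item 7: 0.45 * 0.55 = 0.2475
Sum(p_i * q_i) = 0.2491 + 0.24 + 0.2244 + 0.24 + 0.2499 + 0.2016 + 0.2475 = 1.6525
KR-20 = (k/(k-1)) * (1 - Sum(p_i*q_i) / Var_total)
= (7/6) * (1 - 1.6525/3.86)
= 1.1667 * 0.5719
KR-20 = 0.6672

0.6672


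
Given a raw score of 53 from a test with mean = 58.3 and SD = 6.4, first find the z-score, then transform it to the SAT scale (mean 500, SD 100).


z = (X - mean) / SD = (53 - 58.3) / 6.4
z = -5.3 / 6.4
z = -0.8281
SAT-scale = SAT = 500 + 100z
Carry z at full precision (z = -5.3 / 6.4) into the conversion:
SAT-scale = 500 + 100 * (-5.3 / 6.4) = 500 + -530 / 6.4
SAT-scale = 500 + -82.8125
SAT-scale = 417.1875

417.1875


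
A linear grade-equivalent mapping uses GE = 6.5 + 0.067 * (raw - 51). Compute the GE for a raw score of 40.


raw - median = 40 - 51 = -11
slope * diff = 0.067 * -11 = -0.737
GE = 6.5 + -0.737
GE = 5.763

5.763


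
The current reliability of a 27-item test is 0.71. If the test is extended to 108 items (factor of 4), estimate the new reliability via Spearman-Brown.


r_new = (n * rxx) / (1 + (n-1) * rxx)
r_new = (4 * 0.71) / (1 + 3 * 0.71)
r_new = 2.84 / 3.13
r_new = 0.9073

0.9073


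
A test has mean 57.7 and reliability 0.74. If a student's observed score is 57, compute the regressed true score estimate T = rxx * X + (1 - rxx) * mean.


T_est = rxx * X + (1 - rxx) * mean
T_est = 0.74 * 57 + 0.26 * 57.7
T_est = 42.18 + 15.002
T_est = 57.182

57.182


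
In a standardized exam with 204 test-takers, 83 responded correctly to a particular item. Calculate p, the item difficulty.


Item difficulty p = number correct / total examinees
p = 83 / 204
p = 0.4069

0.4069


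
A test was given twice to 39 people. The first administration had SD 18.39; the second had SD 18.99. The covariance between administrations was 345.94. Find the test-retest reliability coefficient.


r = cov(X,Y) / (SD_X * SD_Y)
r = 345.94 / (18.39 * 18.99)
r = 345.94 / 349.2261
r = 0.9906

0.9906


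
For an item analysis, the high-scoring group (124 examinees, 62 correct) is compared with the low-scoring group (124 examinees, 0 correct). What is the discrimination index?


p_upper = 62/124 = 0.5
p_lower = 0/124 = 0.0
D = 0.5 - 0.0 = 0.5

0.5


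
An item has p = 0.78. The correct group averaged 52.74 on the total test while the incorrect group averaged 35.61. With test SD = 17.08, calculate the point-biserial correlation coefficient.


q = 1 - p = 0.22
rpb = ((M1 - M0) / SD) * sqrt(p * q)
rpb = ((52.74 - 35.61) / 17.08) * sqrt(0.78 * 0.22)
rpb = 0.4155

0.4155


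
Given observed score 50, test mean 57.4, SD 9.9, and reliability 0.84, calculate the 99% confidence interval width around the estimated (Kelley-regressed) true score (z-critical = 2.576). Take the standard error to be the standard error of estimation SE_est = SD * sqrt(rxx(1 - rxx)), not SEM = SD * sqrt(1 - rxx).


True score estimate = 0.84*50 + 0.16*57.4 = 51.184
SE_est = SD * sqrt(rxx * (1 - rxx)) = 9.9 * sqrt(0.84 * 0.16) = 9.9 * sqrt(0.1344) = 3.6294
CI = T_est +/- z * SE_est, so width = 2 * z * SE_est = 2 * 2.576 * 3.6294
Width = 18.6987

18.6987


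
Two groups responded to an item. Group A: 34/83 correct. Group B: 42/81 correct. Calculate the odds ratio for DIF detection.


Odds_A = 34/49 = 0.6939
Odds_B = 42/39 = 1.0769
OR = Odds_A / Odds_B = 0.6939 / 1.0769
Exactly, OR = (34 * 39) / (49 * 42) = 1326 / 2058
OR = 0.6443

0.6443


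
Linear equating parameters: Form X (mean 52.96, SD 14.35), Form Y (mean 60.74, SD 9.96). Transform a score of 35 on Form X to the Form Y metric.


slope = SD_Y / SD_X = 9.96 / 14.35 ~ 0.6941
intercept = mean_Y - slope * mean_X = 60.74 - (9.96 / 14.35) * 52.96 ~ 23.9817
Y = slope * X + intercept. To avoid rounding drift from the rounded slope/intercept, evaluate the equivalent form Y = mean_Y + SD_Y * (X - mean_X) / SD_X at full precision:
Y = 60.74 + 9.96 * (35 - 52.96) / 14.35
Y = 60.74 - 9.96 * 17.96 / 14.35
Y = 60.74 - 178.8816 / 14.35
Y = 60.74 - 12.4656
Y = 48.2744

48.2744


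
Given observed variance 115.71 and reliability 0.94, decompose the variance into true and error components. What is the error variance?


var_true = rxx * var_obs = 0.94 * 115.71 = 108.7674
var_error = var_obs - var_true
var_error = 115.71 - 108.7674
var_error = 6.9426

6.9426


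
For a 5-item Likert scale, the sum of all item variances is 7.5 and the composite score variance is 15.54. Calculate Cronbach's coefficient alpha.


alpha = (k/(k-1)) * (1 - sum(si^2)/s_total^2)
= (5/4) * (1 - 7.5/15.54)
alpha = 0.6467

0.6467


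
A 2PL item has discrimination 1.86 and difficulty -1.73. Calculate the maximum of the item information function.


For 2PL, max info at theta = b = -1.73
I_max = a^2 / 4 = 1.86^2 / 4
= 3.4596 / 4
I_max = 0.8649

0.8649


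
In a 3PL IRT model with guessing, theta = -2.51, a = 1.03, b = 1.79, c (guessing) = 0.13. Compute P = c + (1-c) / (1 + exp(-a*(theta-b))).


logit = 1.03*(-2.51 - 1.79) = -4.429
P* = 1/(1 + exp(--4.429)) = 0.0118
P = 0.13 + (1 - 0.13) * 0.0118
P = 0.1403

0.1403


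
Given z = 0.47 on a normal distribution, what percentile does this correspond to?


CDF(z) = 0.5 * (1 + erf(z/sqrt(2)))
erf(0.3323) = 0.3616
CDF = 0.6808
Percentile rank = 0.6808 * 100 = 68.08

68.08


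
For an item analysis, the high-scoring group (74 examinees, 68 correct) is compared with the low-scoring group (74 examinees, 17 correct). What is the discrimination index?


p_upper = 68/74 = 0.9189
p_lower = 17/74 = 0.2297
D = 0.9189 - 0.2297 = 0.6892

0.6892


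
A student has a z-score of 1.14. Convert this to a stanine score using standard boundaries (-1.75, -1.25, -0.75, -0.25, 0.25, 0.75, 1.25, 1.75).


Stanine boundaries: [-1.75, -1.25, -0.75, -0.25, 0.25, 0.75, 1.25, 1.75]
z = 1.14
Check each boundary:
  z >= -1.75 -> could be stanine 2
  z >= -1.25 -> could be stanine 3
  z >= -0.75 -> could be stanine 4
  z >= -0.25 -> could be stanine 5
  z >= 0.25 -> could be stanine 6
  z >= 0.75 -> could be stanine 7
  z < 1.25
  z < 1.75
Highest qualifying boundary gives stanine = 7

7


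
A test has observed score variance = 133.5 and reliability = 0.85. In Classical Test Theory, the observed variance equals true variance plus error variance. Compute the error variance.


var_true = rxx * var_obs = 0.85 * 133.5 = 113.475
var_error = var_obs - var_true
var_error = 133.5 - 113.475
var_error = 20.025

20.025


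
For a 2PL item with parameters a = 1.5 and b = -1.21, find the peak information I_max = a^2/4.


For 2PL, max info at theta = b = -1.21
I_max = a^2 / 4 = 1.5^2 / 4
= 2.25 / 4
I_max = 0.5625

0.5625


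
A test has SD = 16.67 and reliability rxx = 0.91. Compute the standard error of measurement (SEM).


SEM = SD * sqrt(1 - rxx)
SEM = 16.67 * sqrt(1 - 0.91)
SEM = 16.67 * sqrt(0.09) = 16.67 * 0.3
SEM = 5.001

5.001


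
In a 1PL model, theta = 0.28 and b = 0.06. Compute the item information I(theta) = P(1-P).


P = 1/(1+exp(-(0.28-0.06))) = 0.5548
I = P*(1-P) = 0.5548 * 0.4452
I = 0.247

0.247


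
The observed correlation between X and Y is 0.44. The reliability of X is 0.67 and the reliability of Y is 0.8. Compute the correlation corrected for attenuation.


r_corrected = rxy / sqrt(rxx * ryy)
= 0.44 / sqrt(0.67 * 0.8)
= 0.44 / sqrt(0.536)
= 0.44 / 0.73212
r_corrected = 0.601

0.601


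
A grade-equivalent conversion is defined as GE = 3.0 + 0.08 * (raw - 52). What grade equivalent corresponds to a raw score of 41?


raw - median = 41 - 52 = -11
slope * diff = 0.08 * -11 = -0.88
GE = 3.0 + -0.88
GE = 2.12

2.12


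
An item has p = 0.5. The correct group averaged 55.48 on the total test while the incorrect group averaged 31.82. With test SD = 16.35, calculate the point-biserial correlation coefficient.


q = 1 - p = 0.5
rpb = ((M1 - M0) / SD) * sqrt(p * q)
rpb = ((55.48 - 31.82) / 16.35) * sqrt(0.5 * 0.5)
rpb = 0.7235

0.7235


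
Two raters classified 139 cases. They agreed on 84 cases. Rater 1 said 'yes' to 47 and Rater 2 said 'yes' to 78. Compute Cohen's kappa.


P_o = 84/139 = 0.604317
P_e = (47*78 + 92*61) / 19321 = 0.480203
kappa = (P_o - P_e) / (1 - P_e)
kappa = (0.604317 - 0.480203) / (1 - 0.480203)
kappa = 0.2388

0.2388


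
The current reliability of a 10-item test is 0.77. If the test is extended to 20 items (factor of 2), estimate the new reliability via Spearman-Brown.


r_new = (n * rxx) / (1 + (n-1) * rxx)
r_new = (2 * 0.77) / (1 + 1 * 0.77)
r_new = 1.54 / 1.77
r_new = 0.8701

0.8701
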